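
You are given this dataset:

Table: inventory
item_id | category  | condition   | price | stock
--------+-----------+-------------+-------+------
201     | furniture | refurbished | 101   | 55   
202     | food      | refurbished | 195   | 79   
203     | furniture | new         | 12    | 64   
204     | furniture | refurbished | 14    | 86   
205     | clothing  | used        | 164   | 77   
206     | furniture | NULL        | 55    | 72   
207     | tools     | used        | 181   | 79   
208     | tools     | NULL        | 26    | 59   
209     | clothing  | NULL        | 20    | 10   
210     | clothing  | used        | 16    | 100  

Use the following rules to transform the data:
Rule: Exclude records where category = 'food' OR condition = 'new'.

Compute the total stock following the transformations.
538

Step 1: Find records where category = 'food' OR condition = 'new'
Step 2: 2 records match, summing to 143
Step 3: Original sum: 681
Step 4: Remaining sum = 681 - 143 = 538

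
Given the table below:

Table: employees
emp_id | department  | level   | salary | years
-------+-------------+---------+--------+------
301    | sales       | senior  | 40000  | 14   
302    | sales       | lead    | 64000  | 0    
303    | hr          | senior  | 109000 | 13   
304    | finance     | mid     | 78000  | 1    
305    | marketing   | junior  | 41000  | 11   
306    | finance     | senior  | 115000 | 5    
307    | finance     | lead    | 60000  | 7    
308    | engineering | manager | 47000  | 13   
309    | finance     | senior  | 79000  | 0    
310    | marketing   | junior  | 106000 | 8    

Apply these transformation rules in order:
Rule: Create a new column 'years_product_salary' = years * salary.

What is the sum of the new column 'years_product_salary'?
4960000

Step 1: For each record, compute years * salary
Example calculations:
  14 * 40000 = 560000
  0 * 64000 = 0
  13 * 109000 = 1417000
  ...
Step 2: Sum all derived values
Step 3: Total = 4960000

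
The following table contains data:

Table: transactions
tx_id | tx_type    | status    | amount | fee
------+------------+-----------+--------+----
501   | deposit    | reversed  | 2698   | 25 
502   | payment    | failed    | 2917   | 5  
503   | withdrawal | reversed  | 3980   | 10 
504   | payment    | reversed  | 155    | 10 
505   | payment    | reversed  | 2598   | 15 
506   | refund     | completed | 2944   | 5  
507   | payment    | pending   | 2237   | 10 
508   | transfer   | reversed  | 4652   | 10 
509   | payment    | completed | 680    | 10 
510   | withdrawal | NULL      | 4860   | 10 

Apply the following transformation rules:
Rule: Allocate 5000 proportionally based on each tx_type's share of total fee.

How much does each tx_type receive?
deposit: 1136.36, payment: 2272.73, refund: 227.27, transfer: 454.55, withdrawal: 909.09

Step 1: Calculate total fee = 110
Step 2: Calculate each tx_type's proportion:
  deposit: 25/110 = 22.73% → 1136.36
  payment: 50/110 = 45.45% → 2272.73
  refund: 5/110 = 4.55% → 227.27
  transfer: 10/110 = 9.09% → 454.55
  withdrawal: 20/110 = 18.18% → 909.09
Step 3: Verify: sum of allocations ≈ 5000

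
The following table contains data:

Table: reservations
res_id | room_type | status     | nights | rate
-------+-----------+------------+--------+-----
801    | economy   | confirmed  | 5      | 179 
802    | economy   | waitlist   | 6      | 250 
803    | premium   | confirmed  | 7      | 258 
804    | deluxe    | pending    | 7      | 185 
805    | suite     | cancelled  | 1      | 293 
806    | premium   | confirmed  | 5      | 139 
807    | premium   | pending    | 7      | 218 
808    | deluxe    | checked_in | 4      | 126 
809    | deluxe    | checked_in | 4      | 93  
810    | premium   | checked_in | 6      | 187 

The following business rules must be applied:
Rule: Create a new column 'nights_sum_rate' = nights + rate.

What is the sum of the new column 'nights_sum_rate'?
1980

Step 1: For each record, compute nights + rate
Example calculations:
  5 + 179 = 184
  6 + 250 = 256
  7 + 258 = 265
  ...
Step 2: Sum all derived values
Step 3: Total = 1980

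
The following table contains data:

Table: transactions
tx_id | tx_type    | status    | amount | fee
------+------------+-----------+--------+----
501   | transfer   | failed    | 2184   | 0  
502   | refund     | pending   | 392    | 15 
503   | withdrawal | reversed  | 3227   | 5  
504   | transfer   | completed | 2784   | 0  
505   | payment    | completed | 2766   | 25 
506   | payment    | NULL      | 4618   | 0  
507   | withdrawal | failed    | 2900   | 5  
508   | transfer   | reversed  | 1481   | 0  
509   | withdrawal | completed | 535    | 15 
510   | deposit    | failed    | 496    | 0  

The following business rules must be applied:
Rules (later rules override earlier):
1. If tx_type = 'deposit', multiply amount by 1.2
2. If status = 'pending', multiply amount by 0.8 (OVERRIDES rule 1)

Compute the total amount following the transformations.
21403.8

Step 1: Rule 2 takes priority for records with status = 'pending'
  - 1 records: 392 × 0.8 = 313.6
Step 2: Rule 1 applies to remaining records with tx_type = 'deposit'
  - 1 records: 496 × 1.2 = 595.2
Step 3: Other records unchanged: 20495
Step 4: Final sum = 313.6 + 595.2 + 20495 = 21403.8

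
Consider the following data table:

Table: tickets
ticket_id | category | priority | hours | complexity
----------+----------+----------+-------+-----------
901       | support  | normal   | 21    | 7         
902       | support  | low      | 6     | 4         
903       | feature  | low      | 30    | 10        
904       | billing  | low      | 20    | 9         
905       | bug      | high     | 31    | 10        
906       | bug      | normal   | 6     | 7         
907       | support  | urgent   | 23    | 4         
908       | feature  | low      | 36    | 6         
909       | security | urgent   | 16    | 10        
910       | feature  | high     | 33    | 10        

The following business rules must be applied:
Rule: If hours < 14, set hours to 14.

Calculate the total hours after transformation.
238

Step 1: 2 records have hours < 14
Step 2: These records originally summed to 12
Step 3: After setting to minimum: 2 × 14 = 28
Step 4: Unaffected records sum: 210
Step 5: Final sum = 28 + 210 = 238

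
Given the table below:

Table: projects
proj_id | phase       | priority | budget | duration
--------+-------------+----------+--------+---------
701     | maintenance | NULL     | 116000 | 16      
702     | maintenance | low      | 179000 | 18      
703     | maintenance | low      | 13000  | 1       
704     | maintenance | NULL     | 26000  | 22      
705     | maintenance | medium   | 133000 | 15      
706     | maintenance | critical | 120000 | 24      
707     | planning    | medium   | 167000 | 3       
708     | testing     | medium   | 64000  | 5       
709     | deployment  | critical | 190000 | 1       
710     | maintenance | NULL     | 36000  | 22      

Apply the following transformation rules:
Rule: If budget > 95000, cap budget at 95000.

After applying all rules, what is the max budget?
95000

Step 1: Original maximum budget = 190000
Step 2: Apply cap at 95000
Step 3: 6 records had budget > 95000 and were capped
Step 4: Maximum after transformation = 95000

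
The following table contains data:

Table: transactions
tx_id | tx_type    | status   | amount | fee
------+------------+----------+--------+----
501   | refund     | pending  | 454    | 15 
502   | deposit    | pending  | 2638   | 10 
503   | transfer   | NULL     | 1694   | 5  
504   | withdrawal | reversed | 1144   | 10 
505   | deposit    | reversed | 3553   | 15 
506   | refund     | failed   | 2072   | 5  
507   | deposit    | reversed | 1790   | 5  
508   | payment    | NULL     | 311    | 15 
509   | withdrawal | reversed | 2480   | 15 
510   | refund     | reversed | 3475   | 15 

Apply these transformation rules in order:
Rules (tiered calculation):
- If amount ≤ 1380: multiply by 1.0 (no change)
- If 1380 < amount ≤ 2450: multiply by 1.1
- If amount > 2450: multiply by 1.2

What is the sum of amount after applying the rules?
22595.8

Step 1: Tier 1 (amount ≤ 1380): 3 records, sum = 1909 × 1.0 = 1909.0
Step 2: Tier 2 (1380 < amount ≤ 2450): 3 records, sum = 5556 × 1.1 = 6111.6
Step 3: Tier 3 (amount > 2450): 4 records, sum = 12146 × 1.2 = 14575.2
Step 4: Final sum = 1909.0 + 6111.6 + 14575.2 = 22595.8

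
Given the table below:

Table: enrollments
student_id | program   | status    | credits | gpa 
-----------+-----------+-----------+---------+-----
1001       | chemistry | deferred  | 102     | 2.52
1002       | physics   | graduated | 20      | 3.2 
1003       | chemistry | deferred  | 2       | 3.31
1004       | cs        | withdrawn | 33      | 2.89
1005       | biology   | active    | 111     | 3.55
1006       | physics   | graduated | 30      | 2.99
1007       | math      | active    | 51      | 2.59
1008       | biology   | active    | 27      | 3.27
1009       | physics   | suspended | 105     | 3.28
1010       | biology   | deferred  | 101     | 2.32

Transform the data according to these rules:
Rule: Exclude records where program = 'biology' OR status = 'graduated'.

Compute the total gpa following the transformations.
14.59

Step 1: Find records where program = 'biology' OR status = 'graduated'
Step 2: 5 records match, summing to 15.33
Step 3: Original sum: 29.92
Step 4: Remaining sum = 29.92 - 15.33 = 14.59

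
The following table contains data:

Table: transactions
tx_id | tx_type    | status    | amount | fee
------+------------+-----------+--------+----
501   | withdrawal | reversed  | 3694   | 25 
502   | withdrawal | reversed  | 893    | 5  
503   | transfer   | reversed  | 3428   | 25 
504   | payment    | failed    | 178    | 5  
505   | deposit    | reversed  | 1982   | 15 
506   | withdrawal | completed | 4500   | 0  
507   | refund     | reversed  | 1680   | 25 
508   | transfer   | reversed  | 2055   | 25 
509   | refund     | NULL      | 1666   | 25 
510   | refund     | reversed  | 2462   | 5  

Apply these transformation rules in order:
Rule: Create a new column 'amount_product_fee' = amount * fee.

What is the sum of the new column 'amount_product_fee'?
360470

Step 1: For each record, compute amount * fee
Example calculations:
  3694 * 25 = 92350
  893 * 5 = 4465
  3428 * 25 = 85700
  ...
Step 2: Sum all derived values
Step 3: Total = 360470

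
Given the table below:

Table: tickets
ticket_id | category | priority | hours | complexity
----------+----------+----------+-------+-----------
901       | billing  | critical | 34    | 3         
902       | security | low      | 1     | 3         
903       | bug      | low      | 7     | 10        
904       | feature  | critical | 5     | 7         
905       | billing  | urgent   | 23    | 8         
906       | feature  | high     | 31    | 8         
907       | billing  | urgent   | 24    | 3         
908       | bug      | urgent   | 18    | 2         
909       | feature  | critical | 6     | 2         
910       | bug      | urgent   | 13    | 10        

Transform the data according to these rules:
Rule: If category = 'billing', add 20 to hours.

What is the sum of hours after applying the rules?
222

Step 1: Count records where category = 'billing': 3
Step 2: Total bonus added: 3 × 20 = 60
Step 3: Original sum of hours: 162
Step 4: Final sum = 162 + 60 = 222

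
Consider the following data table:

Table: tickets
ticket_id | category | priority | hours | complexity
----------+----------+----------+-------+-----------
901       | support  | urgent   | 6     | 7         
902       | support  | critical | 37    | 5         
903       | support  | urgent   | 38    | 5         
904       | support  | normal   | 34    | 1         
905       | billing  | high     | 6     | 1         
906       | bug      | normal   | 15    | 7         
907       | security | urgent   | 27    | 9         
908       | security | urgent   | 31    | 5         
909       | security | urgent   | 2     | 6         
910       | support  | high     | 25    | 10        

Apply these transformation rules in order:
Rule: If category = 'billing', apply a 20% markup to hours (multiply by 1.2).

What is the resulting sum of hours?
222.2

Step 1: Records with category = 'billing' have total hours = 6
Step 2: Apply multiplier: 6 × 1.2 = 7.2
Step 3: Other records total: 215
Step 4: Final sum = 7.2 + 215 = 222.2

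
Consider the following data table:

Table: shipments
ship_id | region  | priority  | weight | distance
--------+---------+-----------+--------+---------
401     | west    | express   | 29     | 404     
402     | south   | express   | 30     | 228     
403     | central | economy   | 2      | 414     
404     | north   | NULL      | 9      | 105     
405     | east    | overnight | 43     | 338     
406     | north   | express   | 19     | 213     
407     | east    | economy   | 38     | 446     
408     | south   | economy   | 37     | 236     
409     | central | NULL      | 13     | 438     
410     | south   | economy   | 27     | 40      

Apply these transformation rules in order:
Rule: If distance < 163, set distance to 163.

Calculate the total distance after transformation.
3043

Step 1: 2 records have distance < 163
Step 2: These records originally summed to 145
Step 3: After setting to minimum: 2 × 163 = 326
Step 4: Unaffected records sum: 2717
Step 5: Final sum = 326 + 2717 = 3043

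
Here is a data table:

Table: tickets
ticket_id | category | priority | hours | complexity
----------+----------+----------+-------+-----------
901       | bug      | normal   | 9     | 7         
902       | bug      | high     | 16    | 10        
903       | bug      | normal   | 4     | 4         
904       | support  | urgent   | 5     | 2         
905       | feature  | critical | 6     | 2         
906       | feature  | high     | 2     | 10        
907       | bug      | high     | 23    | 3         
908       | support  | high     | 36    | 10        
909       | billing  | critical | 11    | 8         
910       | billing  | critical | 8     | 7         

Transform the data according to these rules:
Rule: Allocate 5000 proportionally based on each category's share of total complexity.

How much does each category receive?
billing: 1190.48, bug: 1904.76, feature: 952.38, support: 952.38

Step 1: Calculate total complexity = 63
Step 2: Calculate each category's proportion:
  billing: 15/63 = 23.81% → 1190.48
  bug: 24/63 = 38.10% → 1904.76
  feature: 12/63 = 19.05% → 952.38
  support: 12/63 = 19.05% → 952.38
Step 3: Verify: sum of allocations ≈ 5000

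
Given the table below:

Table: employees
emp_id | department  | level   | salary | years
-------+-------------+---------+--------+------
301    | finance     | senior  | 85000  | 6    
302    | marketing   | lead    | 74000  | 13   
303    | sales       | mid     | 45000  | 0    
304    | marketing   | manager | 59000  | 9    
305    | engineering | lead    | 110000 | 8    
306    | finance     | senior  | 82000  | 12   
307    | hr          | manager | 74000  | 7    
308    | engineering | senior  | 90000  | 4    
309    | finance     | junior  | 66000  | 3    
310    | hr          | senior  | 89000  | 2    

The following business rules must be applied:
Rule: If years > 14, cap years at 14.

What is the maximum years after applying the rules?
13

Step 1: Original maximum years = 13
Step 2: Check cap of 14 against maximum
Step 3: No records exceed the cap (max 13 <= cap 14), so no capping applies
Step 4: Maximum after transformation = 13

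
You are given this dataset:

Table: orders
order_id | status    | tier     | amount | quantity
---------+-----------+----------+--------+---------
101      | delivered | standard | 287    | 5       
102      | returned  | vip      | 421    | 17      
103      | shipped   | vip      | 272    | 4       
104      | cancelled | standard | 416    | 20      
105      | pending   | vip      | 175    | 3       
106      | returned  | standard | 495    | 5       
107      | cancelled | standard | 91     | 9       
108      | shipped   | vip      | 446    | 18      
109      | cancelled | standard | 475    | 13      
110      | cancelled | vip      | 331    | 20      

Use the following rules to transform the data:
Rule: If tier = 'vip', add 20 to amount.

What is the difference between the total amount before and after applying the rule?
100

Step 1: Original sum of amount = 3409
Step 2: 5 records have tier = 'vip'
Step 3: Each affected record changes by 20
Step 4: Total change = 5 × 20 = 100
Step 5: New sum = 3409 + 100 = 3509
Step 6: Difference = |3509 - 3409| = 100
        (Sum increased by 100)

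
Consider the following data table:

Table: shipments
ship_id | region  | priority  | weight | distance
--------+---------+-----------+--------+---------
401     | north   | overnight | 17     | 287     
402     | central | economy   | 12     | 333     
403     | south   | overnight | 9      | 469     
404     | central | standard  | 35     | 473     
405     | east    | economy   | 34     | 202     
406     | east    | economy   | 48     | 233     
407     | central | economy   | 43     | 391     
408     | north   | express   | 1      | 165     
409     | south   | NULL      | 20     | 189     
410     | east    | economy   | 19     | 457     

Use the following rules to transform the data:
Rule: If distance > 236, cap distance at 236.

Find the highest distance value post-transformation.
236

Step 1: Original maximum distance = 473
Step 2: Apply cap at 236
Step 3: 6 records had distance > 236 and were capped
Step 4: Maximum after transformation = 236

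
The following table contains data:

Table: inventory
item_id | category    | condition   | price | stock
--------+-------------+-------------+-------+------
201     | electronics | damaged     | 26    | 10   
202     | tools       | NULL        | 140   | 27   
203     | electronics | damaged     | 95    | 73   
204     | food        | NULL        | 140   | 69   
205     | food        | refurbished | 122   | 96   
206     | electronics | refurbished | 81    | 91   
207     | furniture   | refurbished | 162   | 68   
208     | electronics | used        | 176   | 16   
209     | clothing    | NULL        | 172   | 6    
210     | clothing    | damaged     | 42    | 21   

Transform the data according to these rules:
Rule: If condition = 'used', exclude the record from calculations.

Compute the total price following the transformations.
980

Step 1: Identify records where condition = 'used'
Step 2: The excluded records sum to 176
Step 3: Original total price = 1156
Step 4: Remaining total = 1156 - 176 = 980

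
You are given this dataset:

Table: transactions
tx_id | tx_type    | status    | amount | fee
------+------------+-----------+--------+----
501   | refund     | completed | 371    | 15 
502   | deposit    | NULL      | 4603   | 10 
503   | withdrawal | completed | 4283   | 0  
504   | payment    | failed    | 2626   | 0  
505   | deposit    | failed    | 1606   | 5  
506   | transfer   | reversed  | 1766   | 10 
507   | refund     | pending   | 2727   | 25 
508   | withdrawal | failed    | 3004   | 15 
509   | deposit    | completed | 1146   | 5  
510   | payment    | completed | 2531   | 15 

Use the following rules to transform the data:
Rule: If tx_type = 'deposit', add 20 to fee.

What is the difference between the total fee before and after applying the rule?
60

Step 1: Original sum of fee = 100
Step 2: 3 records have tx_type = 'deposit'
Step 3: Each affected record changes by 20
Step 4: Total change = 3 × 20 = 60
Step 5: New sum = 100 + 60 = 160
Step 6: Difference = |160 - 100| = 60
        (Sum increased by 60)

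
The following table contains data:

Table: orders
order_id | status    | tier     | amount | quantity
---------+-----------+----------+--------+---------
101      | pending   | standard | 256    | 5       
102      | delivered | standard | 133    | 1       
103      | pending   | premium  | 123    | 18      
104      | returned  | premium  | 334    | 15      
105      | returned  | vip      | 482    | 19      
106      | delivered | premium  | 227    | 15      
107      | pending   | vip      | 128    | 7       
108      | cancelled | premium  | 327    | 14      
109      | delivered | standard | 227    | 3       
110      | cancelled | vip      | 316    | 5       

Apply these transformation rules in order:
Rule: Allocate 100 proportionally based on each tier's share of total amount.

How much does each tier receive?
premium: 39.6, standard: 24.13, vip: 36.27

Step 1: Calculate total amount = 2553
Step 2: Calculate each tier's proportion:
  premium: 1011/2553 = 39.60% → 39.6
  standard: 616/2553 = 24.13% → 24.13
  vip: 926/2553 = 36.27% → 36.27
Step 3: Verify: sum of allocations ≈ 100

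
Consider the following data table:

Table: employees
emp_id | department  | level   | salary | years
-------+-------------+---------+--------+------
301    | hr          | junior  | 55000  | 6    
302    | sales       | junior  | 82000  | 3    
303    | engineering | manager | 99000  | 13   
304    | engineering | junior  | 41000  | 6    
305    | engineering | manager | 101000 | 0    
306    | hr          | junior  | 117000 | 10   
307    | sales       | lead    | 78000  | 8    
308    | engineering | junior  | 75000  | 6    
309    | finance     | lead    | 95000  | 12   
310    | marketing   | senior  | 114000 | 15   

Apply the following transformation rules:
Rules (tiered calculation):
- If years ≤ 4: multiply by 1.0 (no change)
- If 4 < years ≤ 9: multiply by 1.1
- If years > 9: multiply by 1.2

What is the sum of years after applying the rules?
91.6

Step 1: Tier 1 (years ≤ 4): 2 records, sum = 3 × 1.0 = 3.0
Step 2: Tier 2 (4 < years ≤ 9): 4 records, sum = 26 × 1.1 = 28.6
Step 3: Tier 3 (years > 9): 4 records, sum = 50 × 1.2 = 60.0
Step 4: Final sum = 3.0 + 28.6 + 60.0 = 91.6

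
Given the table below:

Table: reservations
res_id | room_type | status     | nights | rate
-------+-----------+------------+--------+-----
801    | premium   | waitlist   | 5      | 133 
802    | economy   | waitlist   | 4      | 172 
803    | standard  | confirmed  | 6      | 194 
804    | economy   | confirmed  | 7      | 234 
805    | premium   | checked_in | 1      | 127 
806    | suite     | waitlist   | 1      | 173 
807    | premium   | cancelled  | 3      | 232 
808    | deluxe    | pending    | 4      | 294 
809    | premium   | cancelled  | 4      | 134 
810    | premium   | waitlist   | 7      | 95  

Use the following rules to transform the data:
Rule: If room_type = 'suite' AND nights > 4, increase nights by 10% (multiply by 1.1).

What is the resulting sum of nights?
42

Step 1: Find records where room_type = 'suite' AND nights > 4
Step 2: 0 records match, summing to 0
Step 3: After multiplier: 0 × 1.1 = 0.0
Step 4: Unaffected records sum: 42
Step 5: Final sum = 0.0 + 42 = 42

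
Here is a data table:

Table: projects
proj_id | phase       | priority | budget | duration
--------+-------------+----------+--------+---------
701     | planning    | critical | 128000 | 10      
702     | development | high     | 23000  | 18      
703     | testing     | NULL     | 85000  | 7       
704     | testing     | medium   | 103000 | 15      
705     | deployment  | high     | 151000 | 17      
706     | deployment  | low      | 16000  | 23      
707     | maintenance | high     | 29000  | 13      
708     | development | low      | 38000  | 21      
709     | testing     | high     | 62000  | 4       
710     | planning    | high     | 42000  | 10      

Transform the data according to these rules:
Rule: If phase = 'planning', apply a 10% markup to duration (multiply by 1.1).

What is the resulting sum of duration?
140.0

Step 1: Records with phase = 'planning' have total duration = 20
Step 2: Apply multiplier: 20 × 1.1 = 22.0
Step 3: Other records total: 118
Step 4: Final sum = 22.0 + 118 = 140.0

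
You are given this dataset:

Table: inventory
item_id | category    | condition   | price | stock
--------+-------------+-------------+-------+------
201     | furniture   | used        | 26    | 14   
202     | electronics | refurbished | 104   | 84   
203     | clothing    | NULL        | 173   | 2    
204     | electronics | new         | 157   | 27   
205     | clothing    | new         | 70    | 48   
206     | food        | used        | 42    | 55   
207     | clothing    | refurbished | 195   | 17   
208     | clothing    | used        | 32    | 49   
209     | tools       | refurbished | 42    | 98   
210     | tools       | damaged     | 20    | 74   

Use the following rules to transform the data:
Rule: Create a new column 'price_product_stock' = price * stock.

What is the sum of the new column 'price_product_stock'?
29834

Step 1: For each record, compute price * stock
Example calculations:
  26 * 14 = 364
  104 * 84 = 8736
  173 * 2 = 346
  ...
Step 2: Sum all derived values
Step 3: Total = 29834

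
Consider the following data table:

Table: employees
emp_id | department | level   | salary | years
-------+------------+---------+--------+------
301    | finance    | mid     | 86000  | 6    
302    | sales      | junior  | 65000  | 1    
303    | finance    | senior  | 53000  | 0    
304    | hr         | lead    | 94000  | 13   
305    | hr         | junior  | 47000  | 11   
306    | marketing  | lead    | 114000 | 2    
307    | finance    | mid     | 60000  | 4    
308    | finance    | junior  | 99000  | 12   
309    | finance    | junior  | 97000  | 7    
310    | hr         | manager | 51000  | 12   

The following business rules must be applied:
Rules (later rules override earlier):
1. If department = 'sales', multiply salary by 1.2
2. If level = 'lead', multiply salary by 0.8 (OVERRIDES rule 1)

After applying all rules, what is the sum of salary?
737400.0

Step 1: Rule 2 takes priority for records with level = 'lead'
  - 2 records: 208000 × 0.8 = 166400.0
Step 2: Rule 1 applies to remaining records with department = 'sales'
  - 1 records: 65000 × 1.2 = 78000.0
Step 3: Other records unchanged: 493000
Step 4: Final sum = 166400.0 + 78000.0 + 493000 = 737400.0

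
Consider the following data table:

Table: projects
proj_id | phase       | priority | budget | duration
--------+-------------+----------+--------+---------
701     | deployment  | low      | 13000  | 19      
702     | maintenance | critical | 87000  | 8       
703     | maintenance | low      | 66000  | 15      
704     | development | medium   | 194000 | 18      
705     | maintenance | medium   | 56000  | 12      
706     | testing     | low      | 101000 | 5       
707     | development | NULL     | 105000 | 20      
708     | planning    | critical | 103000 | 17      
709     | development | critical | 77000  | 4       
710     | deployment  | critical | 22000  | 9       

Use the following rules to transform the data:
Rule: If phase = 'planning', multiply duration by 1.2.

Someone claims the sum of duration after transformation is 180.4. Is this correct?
No, the correct result is 130.4.

Step 1: Calculate the correct sum after transformation
Step 2: Apply multiplier 1.2 to records where phase = 'planning'
Step 3: Correct result = 130.4
Step 4: Claimed result = 180.4
Step 5: 130.4 ≠ 180.4
Conclusion: The claimed result is incorrect. The correct answer is 130.4.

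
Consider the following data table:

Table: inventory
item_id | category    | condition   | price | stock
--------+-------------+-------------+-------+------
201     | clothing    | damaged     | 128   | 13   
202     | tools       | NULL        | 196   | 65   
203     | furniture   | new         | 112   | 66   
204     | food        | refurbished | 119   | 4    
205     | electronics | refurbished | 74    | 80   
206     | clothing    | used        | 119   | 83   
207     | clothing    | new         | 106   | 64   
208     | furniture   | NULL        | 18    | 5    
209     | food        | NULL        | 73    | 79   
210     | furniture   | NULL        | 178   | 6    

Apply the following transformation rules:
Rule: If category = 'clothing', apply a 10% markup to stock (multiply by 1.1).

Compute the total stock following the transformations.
481.0

Step 1: Records with category = 'clothing' have total stock = 160
Step 2: Apply multiplier: 160 × 1.1 = 176.0
Step 3: Other records total: 305
Step 4: Final sum = 176.0 + 305 = 481.0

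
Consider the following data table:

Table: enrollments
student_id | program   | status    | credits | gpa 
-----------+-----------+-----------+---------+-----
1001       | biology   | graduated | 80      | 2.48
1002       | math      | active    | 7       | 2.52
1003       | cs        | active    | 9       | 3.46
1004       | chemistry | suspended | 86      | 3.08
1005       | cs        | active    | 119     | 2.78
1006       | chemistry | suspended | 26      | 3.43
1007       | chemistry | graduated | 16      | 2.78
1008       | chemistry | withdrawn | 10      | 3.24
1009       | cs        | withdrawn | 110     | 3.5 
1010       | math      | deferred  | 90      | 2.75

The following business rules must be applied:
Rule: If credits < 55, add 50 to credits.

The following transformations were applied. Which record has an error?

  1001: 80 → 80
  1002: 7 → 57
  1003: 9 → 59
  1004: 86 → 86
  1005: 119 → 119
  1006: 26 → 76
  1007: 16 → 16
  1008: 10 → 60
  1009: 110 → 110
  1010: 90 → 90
Record 1007 has an error. The correct transformed value should be 66, not 16.

Step 1: Check each record against the rule
Step 2: Record 1007 has credits = 16
Step 3: Since 16 < 55, the bonus should have been applied
Step 4: Correct value = 66, but claimed value = 16
Conclusion: Record 1007 has the error.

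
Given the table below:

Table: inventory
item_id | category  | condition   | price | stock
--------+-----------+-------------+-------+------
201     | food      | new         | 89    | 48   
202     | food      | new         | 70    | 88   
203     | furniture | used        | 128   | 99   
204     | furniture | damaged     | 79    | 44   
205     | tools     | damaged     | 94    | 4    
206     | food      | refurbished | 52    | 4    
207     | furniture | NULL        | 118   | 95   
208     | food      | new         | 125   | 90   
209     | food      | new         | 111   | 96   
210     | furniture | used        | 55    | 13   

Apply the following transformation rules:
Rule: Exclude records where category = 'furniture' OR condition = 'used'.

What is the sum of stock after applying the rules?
330

Step 1: Find records where category = 'furniture' OR condition = 'used'
Step 2: 4 records match, summing to 251
Step 3: Original sum: 581
Step 4: Remaining sum = 581 - 251 = 330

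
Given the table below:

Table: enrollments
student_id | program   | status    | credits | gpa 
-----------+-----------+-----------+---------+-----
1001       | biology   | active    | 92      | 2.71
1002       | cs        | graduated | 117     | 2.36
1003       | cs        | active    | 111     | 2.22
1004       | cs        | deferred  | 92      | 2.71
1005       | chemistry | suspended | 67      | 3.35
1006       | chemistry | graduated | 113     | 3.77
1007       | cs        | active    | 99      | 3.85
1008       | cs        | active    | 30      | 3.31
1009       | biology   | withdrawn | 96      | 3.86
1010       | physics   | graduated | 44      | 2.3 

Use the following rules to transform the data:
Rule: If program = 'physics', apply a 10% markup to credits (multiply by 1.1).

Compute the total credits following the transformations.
865.4

Step 1: Records with program = 'physics' have total credits = 44
Step 2: Apply multiplier: 44 × 1.1 = 48.4
Step 3: Other records total: 817
Step 4: Final sum = 48.4 + 817 = 865.4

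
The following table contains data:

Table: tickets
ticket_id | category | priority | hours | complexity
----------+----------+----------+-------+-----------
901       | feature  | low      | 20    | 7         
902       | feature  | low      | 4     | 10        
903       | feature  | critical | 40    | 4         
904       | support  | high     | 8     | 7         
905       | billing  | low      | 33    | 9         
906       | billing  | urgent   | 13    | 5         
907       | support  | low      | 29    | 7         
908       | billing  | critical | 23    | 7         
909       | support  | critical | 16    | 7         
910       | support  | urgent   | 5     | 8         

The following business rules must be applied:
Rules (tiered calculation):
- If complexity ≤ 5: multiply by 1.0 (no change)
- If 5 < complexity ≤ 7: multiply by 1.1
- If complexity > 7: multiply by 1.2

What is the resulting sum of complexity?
79.9

Step 1: Tier 1 (complexity ≤ 5): 2 records, sum = 9 × 1.0 = 9.0
Step 2: Tier 2 (5 < complexity ≤ 7): 5 records, sum = 35 × 1.1 = 38.5
Step 3: Tier 3 (complexity > 7): 3 records, sum = 27 × 1.2 = 32.4
Step 4: Final sum = 9.0 + 38.5 + 32.4 = 79.9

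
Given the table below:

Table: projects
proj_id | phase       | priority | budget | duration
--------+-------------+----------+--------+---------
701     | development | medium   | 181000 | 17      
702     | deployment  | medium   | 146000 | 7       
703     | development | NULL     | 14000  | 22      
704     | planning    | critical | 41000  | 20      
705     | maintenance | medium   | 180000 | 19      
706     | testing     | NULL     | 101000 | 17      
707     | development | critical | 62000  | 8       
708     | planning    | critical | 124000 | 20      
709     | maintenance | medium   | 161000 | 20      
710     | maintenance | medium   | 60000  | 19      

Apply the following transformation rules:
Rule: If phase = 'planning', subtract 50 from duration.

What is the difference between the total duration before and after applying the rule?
100

Step 1: Original sum of duration = 169
Step 2: 2 records have phase = 'planning'
Step 3: Each affected record changes by -50
Step 4: Total change = 2 × -50 = -100
Step 5: New sum = 169 + -100 = 69
Step 6: Difference = |69 - 169| = 100
        (Sum decreased by 100)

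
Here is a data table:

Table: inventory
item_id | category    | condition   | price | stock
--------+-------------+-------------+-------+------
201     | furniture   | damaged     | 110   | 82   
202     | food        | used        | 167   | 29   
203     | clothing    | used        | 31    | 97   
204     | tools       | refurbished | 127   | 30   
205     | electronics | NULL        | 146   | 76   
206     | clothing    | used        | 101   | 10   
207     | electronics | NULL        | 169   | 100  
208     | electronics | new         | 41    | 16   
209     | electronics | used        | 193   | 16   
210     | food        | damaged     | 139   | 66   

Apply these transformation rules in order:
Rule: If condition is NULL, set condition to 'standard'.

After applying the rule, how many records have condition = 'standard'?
2

Step 1: Count records where condition IS NULL
Step 2: Found 2 records with NULL condition
Step 3: These records will have condition set to 'standard'
Step 4: Records already having condition = 'standard': 0
Step 5: Answer: 2 + 0 = 2 records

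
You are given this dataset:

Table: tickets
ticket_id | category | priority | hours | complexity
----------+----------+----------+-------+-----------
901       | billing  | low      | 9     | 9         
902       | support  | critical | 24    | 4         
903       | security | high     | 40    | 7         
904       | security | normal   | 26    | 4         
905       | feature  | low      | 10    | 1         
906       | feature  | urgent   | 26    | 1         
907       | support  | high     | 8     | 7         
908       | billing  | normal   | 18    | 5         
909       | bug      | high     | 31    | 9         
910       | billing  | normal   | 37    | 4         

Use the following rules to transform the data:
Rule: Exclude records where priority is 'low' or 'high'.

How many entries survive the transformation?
5

Step 1: Count records to exclude
  - 2 (low) + 3 (high) = 5 records
Step 2: Total records: 10
Step 3: Remaining = 10 - 5 = 5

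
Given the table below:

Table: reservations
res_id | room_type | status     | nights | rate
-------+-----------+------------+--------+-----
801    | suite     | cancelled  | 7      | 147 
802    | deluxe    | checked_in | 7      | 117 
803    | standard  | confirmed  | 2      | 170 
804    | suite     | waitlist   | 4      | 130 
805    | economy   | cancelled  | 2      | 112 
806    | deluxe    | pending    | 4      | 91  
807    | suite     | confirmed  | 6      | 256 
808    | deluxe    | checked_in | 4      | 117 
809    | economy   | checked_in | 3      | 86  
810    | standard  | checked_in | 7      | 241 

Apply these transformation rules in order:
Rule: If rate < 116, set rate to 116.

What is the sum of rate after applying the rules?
1526

Step 1: 3 records have rate < 116
Step 2: These records originally summed to 289
Step 3: After setting to minimum: 3 × 116 = 348
Step 4: Unaffected records sum: 1178
Step 5: Final sum = 348 + 1178 = 1526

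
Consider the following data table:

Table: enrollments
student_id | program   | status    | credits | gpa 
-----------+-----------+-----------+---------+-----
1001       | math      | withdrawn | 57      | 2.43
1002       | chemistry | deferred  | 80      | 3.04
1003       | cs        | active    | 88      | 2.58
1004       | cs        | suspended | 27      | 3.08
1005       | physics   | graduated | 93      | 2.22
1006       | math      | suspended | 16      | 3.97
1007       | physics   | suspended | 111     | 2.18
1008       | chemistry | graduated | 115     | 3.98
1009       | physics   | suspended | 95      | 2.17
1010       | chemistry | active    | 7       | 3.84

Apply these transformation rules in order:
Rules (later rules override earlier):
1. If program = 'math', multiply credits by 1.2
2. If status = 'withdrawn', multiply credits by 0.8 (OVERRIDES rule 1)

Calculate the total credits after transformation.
680.8

Step 1: Rule 2 takes priority for records with status = 'withdrawn'
  - 1 records: 57 × 0.8 = 45.6
Step 2: Rule 1 applies to remaining records with program = 'math'
  - 1 records: 16 × 1.2 = 19.2
Step 3: Other records unchanged: 616
Step 4: Final sum = 45.6 + 19.2 + 616 = 680.8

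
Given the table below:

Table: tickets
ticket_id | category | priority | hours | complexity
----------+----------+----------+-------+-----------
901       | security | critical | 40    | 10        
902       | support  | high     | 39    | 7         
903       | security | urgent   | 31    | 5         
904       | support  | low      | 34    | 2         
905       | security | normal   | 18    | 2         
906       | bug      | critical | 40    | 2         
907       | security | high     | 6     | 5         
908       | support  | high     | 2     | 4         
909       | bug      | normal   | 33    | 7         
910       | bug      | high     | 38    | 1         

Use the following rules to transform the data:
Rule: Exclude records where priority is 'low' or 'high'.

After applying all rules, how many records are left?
5

Step 1: Count records to exclude
  - 1 (low) + 4 (high) = 5 records
Step 2: Total records: 10
Step 3: Remaining = 10 - 5 = 5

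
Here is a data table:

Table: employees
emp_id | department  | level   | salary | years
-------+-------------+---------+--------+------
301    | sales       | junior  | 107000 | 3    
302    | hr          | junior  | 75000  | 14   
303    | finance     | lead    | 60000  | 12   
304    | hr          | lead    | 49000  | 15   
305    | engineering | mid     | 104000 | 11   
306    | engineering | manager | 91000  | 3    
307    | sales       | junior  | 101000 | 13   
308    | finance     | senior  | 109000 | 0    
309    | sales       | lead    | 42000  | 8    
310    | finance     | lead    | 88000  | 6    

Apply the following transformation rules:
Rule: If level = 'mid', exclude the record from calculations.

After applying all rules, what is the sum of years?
74

Step 1: Identify records where level = 'mid'
Step 2: The excluded records sum to 11
Step 3: Original total years = 85
Step 4: Remaining total = 85 - 11 = 74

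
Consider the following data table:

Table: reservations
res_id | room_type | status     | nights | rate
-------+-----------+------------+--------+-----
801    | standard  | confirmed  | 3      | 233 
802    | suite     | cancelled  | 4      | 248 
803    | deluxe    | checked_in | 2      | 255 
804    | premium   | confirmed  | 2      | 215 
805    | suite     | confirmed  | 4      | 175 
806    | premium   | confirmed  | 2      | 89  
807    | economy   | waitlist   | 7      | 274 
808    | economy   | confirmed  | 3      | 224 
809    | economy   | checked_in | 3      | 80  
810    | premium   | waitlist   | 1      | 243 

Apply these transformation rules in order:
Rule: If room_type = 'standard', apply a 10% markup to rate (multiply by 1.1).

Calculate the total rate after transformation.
2059.3

Step 1: Records with room_type = 'standard' have total rate = 233
Step 2: Apply multiplier: 233 × 1.1 = 256.3
Step 3: Other records total: 1803
Step 4: Final sum = 256.3 + 1803 = 2059.3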